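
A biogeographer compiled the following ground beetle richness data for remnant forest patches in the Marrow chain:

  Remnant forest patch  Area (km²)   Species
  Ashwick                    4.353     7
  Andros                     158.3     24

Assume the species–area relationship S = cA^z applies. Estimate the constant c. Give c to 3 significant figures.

z = ln(S₂/S₁) / ln(A₂/A₁) = ln(24/7) / ln(158.3/4.353) = 1.2321 / 3.5936 = 0.3429
c = S₁ / A₁^z = 7 / 4.353^0.3429 = 7 / 1.656 = 4.227

4.23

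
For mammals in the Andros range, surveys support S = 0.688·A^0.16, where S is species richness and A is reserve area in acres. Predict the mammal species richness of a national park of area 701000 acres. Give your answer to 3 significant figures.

S = 0.688 × 701000^0.16
ln S = ln 0.688 + 0.16 × ln 701000 = -0.3740 + 0.16 × 13.4603 = 1.7797
S = e^1.7797 ≈ 5.928

5.93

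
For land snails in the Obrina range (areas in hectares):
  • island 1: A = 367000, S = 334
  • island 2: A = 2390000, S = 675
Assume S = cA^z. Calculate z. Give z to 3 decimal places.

0.376

Taking logs: ln S = ln c + z ln A, so z = (ln S₂ − ln S₁)/(ln A₂ − ln A₁).
z = ln(675/334) / ln(2390000/367000) = ln(2.021) / ln(6.512) = 0.7036 / 1.8737 = 0.3755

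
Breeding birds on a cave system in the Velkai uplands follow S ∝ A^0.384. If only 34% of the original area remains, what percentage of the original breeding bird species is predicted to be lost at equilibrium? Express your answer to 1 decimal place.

33.9%

S_new/S_old = (A_new/A_old)^z = 0.34^0.384
= exp(0.384 × ln 0.34) = exp(0.384 × -1.0788) = exp(-0.4143) ≈ 0.6608
Fraction lost = 1 − 0.6608 = 0.3392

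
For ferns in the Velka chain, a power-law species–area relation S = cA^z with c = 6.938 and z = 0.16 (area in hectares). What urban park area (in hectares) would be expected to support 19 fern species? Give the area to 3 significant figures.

19 = 6.938 × A^0.16  ⇒  A^0.16 = 19/6.938 = 2.739
ln A = ln(2.739) / 0.16 = 1.0074 / 0.16 = 6.2964
A = e^6.2964 ≈ 542.6 hectares

543 hectares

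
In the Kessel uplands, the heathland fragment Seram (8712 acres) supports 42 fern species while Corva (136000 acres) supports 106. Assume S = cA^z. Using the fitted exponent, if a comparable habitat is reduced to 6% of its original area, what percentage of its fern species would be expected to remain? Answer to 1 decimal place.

38.8%

z = ln(106/42) / ln(136000/8712) = 0.9258 / 2.7480 = 0.3369
S_new/S_old = (A_new/A_old)^z = 0.06^0.3369 = exp(0.3369 × -2.8134) = 0.3876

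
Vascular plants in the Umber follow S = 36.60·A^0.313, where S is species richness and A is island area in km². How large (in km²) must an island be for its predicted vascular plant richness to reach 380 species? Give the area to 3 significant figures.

380 = 36.6 × A^0.313  ⇒  A^0.313 = 380/36.6 = 10.38
ln A = ln(10.38) / 0.313 = 2.3401 / 0.313 = 7.4764
A = e^7.4764 ≈ 1766 km²

1770 km²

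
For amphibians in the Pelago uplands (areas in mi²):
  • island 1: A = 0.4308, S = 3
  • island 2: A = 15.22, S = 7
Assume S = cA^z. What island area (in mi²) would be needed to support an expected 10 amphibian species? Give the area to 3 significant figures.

z = ln(7/3) / ln(15.22/0.4308) = 0.8473 / 3.5647 = 0.2377
c = 3 / 0.4308^0.2377 = 3 / 0.8186 = 3.665
A = (10/3.665)^(1/0.2377) ⇒ ln A = ln(2.729)/0.2377 = 4.2232
A = e^4.2232 ≈ 68.25 mi²

68.3 mi²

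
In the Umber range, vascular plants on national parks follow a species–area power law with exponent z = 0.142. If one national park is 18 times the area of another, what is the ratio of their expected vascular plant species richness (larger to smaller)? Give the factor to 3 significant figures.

S₂/S₁ = (A₂/A₁)^z = 18^0.142
ln(S₂/S₁) = 0.142 × ln 18 = 0.142 × 2.8904 = 0.4104
S₂/S₁ = e^0.4104 ≈ 1.507

1.51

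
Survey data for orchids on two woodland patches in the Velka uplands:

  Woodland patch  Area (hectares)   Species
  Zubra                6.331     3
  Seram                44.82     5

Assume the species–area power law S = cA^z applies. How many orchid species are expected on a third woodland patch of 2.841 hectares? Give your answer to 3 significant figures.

2.43

z = ln(5/3) / ln(44.82/6.331) = 0.5108 / 1.9572 = 0.2610
c = 3 / 6.331^0.2610 = 3 / 1.619 = 1.853
S₃ = 1.853 × 2.841^0.2610 = 1.853 × 1.313 ≈ 2.434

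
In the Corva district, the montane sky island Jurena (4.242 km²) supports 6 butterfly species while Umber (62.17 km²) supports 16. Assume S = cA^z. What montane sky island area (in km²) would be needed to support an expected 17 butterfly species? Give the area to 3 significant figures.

73.4 km²

z = ln(16/6) / ln(62.17/4.242) = 0.9808 / 2.6848 = 0.3653
c = 6 / 4.242^0.3653 = 6 / 1.695 = 3.539
A = (17/3.539)^(1/0.3653) ⇒ ln A = ln(4.804)/0.3653 = 4.2958
A = e^4.2958 ≈ 73.39 km²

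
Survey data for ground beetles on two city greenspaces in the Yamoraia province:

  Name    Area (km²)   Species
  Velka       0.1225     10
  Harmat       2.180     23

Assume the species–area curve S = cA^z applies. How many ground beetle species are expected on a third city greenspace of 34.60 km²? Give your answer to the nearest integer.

z = ln(23/10) / ln(2.18/0.1225) = 0.8329 / 2.8790 = 0.2893
c = 10 / 0.1225^0.2893 = 10 / 0.5447 = 18.36
S₃ = 18.36 × 34.6^0.2893 = 18.36 × 2.788 ≈ 51.18

51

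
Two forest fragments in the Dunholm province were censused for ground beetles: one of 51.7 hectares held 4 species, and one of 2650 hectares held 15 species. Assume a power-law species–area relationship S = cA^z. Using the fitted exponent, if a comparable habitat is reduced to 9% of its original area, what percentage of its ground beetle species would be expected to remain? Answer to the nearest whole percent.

z = ln(15/4) / ln(2650/51.7) = 1.3218 / 3.9369 = 0.3357
S_new/S_old = (A_new/A_old)^z = 0.09^0.3357 = exp(0.3357 × -2.4079) = 0.4456

45%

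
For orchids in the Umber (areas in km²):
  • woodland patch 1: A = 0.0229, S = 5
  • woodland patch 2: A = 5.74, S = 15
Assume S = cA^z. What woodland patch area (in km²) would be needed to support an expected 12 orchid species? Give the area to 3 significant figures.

1.87 km²

z = ln(15/5) / ln(5.74/0.0229) = 1.0986 / 5.5241 = 0.1989
c = 5 / 0.0229^0.1989 = 5 / 0.4719 = 10.6
A = (12/10.6)^(1/0.1989) ⇒ ln A = ln(1.132)/0.1989 = 0.6254
A = e^0.6254 ≈ 1.869 km²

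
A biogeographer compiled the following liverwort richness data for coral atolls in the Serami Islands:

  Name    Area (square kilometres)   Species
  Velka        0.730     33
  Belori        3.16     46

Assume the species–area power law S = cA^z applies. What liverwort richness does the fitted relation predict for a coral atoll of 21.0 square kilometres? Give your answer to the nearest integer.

z = ln(46/33) / ln(3.16/0.73) = 0.3321 / 1.4653 = 0.2267
c = 33 / 0.73^0.2267 = 33 / 0.9311 = 35.44
S₃ = 35.44 × 21^0.2267 = 35.44 × 1.994 ≈ 70.66

71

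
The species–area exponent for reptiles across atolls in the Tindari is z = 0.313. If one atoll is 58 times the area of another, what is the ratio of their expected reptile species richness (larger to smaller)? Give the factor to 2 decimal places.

S₂/S₁ = (A₂/A₁)^z = 58^0.313
ln(S₂/S₁) = 0.313 × ln 58 = 0.313 × 4.0604 = 1.2709
S₂/S₁ = e^1.2709 ≈ 3.564

3.56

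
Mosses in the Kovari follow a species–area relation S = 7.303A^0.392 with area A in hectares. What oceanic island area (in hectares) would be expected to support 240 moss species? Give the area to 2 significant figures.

7400 hectares

240 = 7.303 × A^0.392  ⇒  A^0.392 = 240/7.303 = 32.86
ln A = ln(32.86) / 0.392 = 3.4924 / 0.392 = 8.9091
A = e^8.9091 ≈ 7399 hectares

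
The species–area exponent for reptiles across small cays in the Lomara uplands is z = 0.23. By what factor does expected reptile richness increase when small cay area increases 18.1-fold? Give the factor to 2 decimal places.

1.95

S₂/S₁ = (A₂/A₁)^z = 18.1^0.23
ln(S₂/S₁) = 0.23 × ln 18.1 = 0.23 × 2.8959 = 0.6661
S₂/S₁ = e^0.6661 ≈ 1.947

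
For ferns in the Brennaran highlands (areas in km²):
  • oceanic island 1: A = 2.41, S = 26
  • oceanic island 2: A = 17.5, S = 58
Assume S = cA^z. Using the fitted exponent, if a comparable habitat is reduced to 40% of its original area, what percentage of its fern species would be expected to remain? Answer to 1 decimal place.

z = ln(58/26) / ln(17.5/2.41) = 0.8023 / 1.9826 = 0.4047
S_new/S_old = (A_new/A_old)^z = 0.4^0.4047 = exp(0.4047 × -0.9163) = 0.6902

69.0%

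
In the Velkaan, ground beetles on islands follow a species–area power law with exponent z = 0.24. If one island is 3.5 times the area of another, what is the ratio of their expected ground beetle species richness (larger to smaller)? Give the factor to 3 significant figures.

1.35

S₂/S₁ = (A₂/A₁)^z = 3.5^0.24
ln(S₂/S₁) = 0.24 × ln 3.5 = 0.24 × 1.2528 = 0.3007
S₂/S₁ = e^0.3007 ≈ 1.351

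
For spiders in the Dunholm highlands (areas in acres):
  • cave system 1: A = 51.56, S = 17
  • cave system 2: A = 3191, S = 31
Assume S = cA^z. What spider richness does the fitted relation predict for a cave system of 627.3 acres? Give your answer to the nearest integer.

z = ln(31/17) / ln(3191/51.56) = 0.6008 / 4.1253 = 0.1456
c = 17 / 51.56^0.1456 = 17 / 1.776 = 9.574
S₃ = 9.574 × 627.3^0.1456 = 9.574 × 2.555 ≈ 24.46

24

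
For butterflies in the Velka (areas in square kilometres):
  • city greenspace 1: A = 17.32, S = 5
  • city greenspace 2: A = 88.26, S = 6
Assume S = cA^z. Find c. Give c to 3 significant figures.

z = ln(S₂/S₁) / ln(A₂/A₁) = ln(6/5) / ln(88.26/17.32) = 0.1823 / 1.6284 = 0.1120
c = S₁ / A₁^z = 5 / 17.32^0.1120 = 5 / 1.376 = 3.633

3.63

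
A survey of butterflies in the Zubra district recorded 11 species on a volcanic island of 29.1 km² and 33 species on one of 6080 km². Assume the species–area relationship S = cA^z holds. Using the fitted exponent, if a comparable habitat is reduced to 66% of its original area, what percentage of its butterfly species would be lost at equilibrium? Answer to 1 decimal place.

z = ln(33/11) / ln(6080/29.1) = 1.0986 / 5.3420 = 0.2057
S_new/S_old = (A_new/A_old)^z = 0.66^0.2057 = exp(0.2057 × -0.4155) = 0.9181
Fraction lost = 1 − 0.9181 = 0.0819

8.2%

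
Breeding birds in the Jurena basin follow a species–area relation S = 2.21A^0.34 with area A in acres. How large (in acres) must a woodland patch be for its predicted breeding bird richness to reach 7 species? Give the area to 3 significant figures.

29.7 acres

7 = 2.21 × A^0.34  ⇒  A^0.34 = 7/2.21 = 3.167
ln A = ln(3.167) / 0.34 = 1.1529 / 0.34 = 3.3909
A = e^3.3909 ≈ 29.69 acres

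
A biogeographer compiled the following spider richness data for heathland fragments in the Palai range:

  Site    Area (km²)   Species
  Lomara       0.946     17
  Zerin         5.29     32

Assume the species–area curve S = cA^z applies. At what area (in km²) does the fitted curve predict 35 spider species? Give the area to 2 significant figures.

z = ln(32/17) / ln(5.29/0.946) = 0.6325 / 1.7213 = 0.3675
c = 17 / 0.946^0.3675 = 17 / 0.9798 = 17.35
A = (35/17.35)^(1/0.3675) ⇒ ln A = ln(2.017)/0.3675 = 1.9097
A = e^1.9097 ≈ 6.751 km²

6.8 km²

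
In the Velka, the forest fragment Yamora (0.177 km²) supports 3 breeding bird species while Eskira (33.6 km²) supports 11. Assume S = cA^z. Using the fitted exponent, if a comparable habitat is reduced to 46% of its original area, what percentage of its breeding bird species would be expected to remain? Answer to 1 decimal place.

82.5%

z = ln(11/3) / ln(33.6/0.177) = 1.2993 / 5.2461 = 0.2477
S_new/S_old = (A_new/A_old)^z = 0.46^0.2477 = exp(0.2477 × -0.7765) = 0.825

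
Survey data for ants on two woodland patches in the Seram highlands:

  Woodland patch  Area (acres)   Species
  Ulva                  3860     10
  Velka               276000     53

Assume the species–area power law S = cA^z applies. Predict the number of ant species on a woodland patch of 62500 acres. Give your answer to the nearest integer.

30

z = ln(53/10) / ln(276000/3860) = 1.6677 / 4.2697 = 0.3906
c = 10 / 3860^0.3906 = 10 / 25.17 = 0.3973
S₃ = 0.3973 × 62500^0.3906 = 0.3973 × 74.68 ≈ 29.67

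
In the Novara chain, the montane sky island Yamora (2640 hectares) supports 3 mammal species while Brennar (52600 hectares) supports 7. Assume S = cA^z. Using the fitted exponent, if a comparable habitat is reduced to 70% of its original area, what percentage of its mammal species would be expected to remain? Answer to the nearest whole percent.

90%

z = ln(7/3) / ln(52600/2640) = 0.8473 / 2.9919 = 0.2832
S_new/S_old = (A_new/A_old)^z = 0.7^0.2832 = exp(0.2832 × -0.3567) = 0.9039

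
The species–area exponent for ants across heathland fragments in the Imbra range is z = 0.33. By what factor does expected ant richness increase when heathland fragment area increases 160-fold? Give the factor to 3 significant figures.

5.34

S₂/S₁ = (A₂/A₁)^z = 160^0.33
ln(S₂/S₁) = 0.33 × ln 160 = 0.33 × 5.0752 = 1.6748
S₂/S₁ = e^1.6748 ≈ 5.338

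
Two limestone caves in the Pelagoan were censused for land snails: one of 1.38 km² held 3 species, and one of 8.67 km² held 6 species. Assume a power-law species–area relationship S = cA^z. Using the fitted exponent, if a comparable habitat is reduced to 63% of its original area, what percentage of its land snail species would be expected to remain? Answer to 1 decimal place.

84.0%

z = ln(6/3) / ln(8.67/1.38) = 0.6931 / 1.8378 = 0.3772
S_new/S_old = (A_new/A_old)^z = 0.63^0.3772 = exp(0.3772 × -0.4620) = 0.8401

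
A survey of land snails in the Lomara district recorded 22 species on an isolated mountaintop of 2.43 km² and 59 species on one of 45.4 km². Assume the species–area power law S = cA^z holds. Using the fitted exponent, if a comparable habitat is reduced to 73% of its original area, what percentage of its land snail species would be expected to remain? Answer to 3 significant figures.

z = ln(59/22) / ln(45.4/2.43) = 0.9865 / 2.9276 = 0.3370
S_new/S_old = (A_new/A_old)^z = 0.73^0.3370 = exp(0.3370 × -0.3147) = 0.8994

89.9%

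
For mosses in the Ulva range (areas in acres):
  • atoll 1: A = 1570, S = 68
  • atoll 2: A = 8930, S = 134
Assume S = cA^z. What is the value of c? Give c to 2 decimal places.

z = ln(S₂/S₁) / ln(A₂/A₁) = ln(134/68) / ln(8930/1570) = 0.6783 / 1.7383 = 0.3902
c = S₁ / A₁^z = 68 / 1570^0.3902 = 68 / 17.66 = 3.85

3.85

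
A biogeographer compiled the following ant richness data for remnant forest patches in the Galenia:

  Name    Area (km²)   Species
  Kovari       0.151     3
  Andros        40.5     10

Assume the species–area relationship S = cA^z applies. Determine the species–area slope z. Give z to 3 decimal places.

0.215

Taking logs: ln S = ln c + z ln A, so z = (ln S₂ − ln S₁)/(ln A₂ − ln A₁).
z = ln(10/3) / ln(40.5/0.151) = ln(3.333) / ln(268.2) = 1.2040 / 5.5918 = 0.2153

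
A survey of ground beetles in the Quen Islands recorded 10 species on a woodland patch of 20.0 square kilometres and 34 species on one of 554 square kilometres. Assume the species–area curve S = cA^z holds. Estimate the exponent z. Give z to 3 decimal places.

0.368

Taking logs: ln S = ln c + z ln A, so z = (ln S₂ − ln S₁)/(ln A₂ − ln A₁).
z = ln(34/10) / ln(554/20) = ln(3.4) / ln(27.7) = 1.2238 / 3.3214 = 0.3684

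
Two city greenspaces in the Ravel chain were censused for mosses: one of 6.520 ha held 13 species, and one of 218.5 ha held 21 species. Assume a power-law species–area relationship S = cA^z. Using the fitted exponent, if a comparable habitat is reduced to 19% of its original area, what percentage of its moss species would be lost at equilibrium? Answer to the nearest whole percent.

z = ln(21/13) / ln(218.5/6.52) = 0.4796 / 3.5119 = 0.1366
S_new/S_old = (A_new/A_old)^z = 0.19^0.1366 = exp(0.1366 × -1.6607) = 0.7971
Fraction lost = 1 − 0.7971 = 0.2029

20%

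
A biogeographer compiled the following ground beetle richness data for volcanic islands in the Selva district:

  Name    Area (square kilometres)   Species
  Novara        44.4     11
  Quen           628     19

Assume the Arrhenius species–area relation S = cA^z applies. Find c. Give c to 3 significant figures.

5.03

z = ln(S₂/S₁) / ln(A₂/A₁) = ln(19/11) / ln(628/44.4) = 0.5465 / 2.6493 = 0.2063
c = S₁ / A₁^z = 11 / 44.4^0.2063 = 11 / 2.187 = 5.03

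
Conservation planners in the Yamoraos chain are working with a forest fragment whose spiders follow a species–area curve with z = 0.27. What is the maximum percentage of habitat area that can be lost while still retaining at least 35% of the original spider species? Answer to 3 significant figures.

98.0%

Need (A_new/A_old)^0.27 = 0.35, so A_new/A_old = 0.35^(1/0.27) = 0.35^3.704
ln(A_new/A_old) = ln 0.35 / 0.27 = -1.0498 / 0.27 = -3.8882
A_new/A_old = e^-3.8882 ≈ 0.02048
Fraction that can be lost = 1 − 0.02048 = 0.9795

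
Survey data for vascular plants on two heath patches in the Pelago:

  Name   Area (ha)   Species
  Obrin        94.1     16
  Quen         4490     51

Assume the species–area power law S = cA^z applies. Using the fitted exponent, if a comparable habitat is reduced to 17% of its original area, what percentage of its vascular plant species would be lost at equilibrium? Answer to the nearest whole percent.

41%

z = ln(51/16) / ln(4490/94.1) = 1.1592 / 3.8652 = 0.2999
S_new/S_old = (A_new/A_old)^z = 0.17^0.2999 = exp(0.2999 × -1.7720) = 0.5878
Fraction lost = 1 − 0.5878 = 0.4122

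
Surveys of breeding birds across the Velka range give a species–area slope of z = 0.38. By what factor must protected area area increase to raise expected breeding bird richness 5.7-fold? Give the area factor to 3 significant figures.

(A₂/A₁)^0.38 = 5.7, so A₂/A₁ = 5.7^(1/0.38) = 5.7^2.632
ln(A₂/A₁) = ln 5.7 / 0.38 = 1.7405 / 0.38 = 4.5802
A₂/A₁ = e^4.5802 ≈ 97.53

97.5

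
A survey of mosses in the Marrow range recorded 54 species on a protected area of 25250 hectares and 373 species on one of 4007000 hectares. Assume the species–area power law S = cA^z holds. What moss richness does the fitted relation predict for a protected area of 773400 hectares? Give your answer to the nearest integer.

z = ln(373/54) / ln(4007000/25250) = 1.9326 / 5.0670 = 0.3814
c = 54 / 25250^0.3814 = 54 / 47.76 = 1.131
S₃ = 1.131 × 773400^0.3814 = 1.131 × 176.2 ≈ 199.2

199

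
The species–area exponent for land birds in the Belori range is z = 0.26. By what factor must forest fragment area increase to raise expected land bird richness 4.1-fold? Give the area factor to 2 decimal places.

227.44

(A₂/A₁)^0.26 = 4.1, so A₂/A₁ = 4.1^(1/0.26) = 4.1^3.846
ln(A₂/A₁) = ln 4.1 / 0.26 = 1.4110 / 0.26 = 5.4269
A₂/A₁ = e^5.4269 ≈ 227.4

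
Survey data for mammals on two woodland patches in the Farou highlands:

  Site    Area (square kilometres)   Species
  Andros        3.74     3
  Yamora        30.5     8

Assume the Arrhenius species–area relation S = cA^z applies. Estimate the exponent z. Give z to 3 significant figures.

Taking logs: ln S = ln c + z ln A, so z = (ln S₂ − ln S₁)/(ln A₂ − ln A₁).
z = ln(8/3) / ln(30.5/3.74) = ln(2.667) / ln(8.155) = 0.9808 / 2.0986 = 0.4674

0.467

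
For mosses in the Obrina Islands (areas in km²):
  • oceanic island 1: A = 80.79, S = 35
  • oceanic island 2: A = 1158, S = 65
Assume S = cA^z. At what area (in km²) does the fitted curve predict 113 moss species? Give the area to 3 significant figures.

12500 km²

z = ln(65/35) / ln(1158/80.79) = 0.6190 / 2.6626 = 0.2325
c = 35 / 80.79^0.2325 = 35 / 2.776 = 12.61
A = (113/12.61)^(1/0.2325) ⇒ ln A = ln(8.963)/0.2325 = 9.4330
A = e^9.4330 ≈ 12494 km²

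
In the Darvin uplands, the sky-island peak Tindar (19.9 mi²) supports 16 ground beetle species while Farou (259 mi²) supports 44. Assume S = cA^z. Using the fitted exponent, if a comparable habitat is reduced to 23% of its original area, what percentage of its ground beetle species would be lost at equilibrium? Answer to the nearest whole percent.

44%

z = ln(44/16) / ln(259/19.9) = 1.0116 / 2.5661 = 0.3942
S_new/S_old = (A_new/A_old)^z = 0.23^0.3942 = exp(0.3942 × -1.4697) = 0.5603
Fraction lost = 1 − 0.5603 = 0.4397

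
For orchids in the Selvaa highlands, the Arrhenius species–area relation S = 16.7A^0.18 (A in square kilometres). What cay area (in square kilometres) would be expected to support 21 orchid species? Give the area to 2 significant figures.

3.6 square kilometres

21 = 16.7 × A^0.18  ⇒  A^0.18 = 21/16.7 = 1.257
ln A = ln(1.257) / 0.18 = 0.2291 / 0.18 = 1.2729
A = e^1.2729 ≈ 3.571 square kilometres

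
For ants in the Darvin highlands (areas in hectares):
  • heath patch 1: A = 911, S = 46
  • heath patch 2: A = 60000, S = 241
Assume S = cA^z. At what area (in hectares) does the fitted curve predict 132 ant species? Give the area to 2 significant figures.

13000 hectares

z = ln(241/46) / ln(60000/911) = 1.6562 / 4.1876 = 0.3955
c = 46 / 911^0.3955 = 46 / 14.81 = 3.107
A = (132/3.107)^(1/0.3955) ⇒ ln A = ln(42.49)/0.3955 = 9.4800
A = e^9.4800 ≈ 13095 hectares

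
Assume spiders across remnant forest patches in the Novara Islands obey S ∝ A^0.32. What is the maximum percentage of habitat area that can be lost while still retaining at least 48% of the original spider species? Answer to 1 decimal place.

Need (A_new/A_old)^0.32 = 0.48, so A_new/A_old = 0.48^(1/0.32) = 0.48^3.125
ln(A_new/A_old) = ln 0.48 / 0.32 = -0.7340 / 0.32 = -2.2937
A_new/A_old = e^-2.2937 ≈ 0.1009
Fraction that can be lost = 1 − 0.1009 = 0.8991

89.9%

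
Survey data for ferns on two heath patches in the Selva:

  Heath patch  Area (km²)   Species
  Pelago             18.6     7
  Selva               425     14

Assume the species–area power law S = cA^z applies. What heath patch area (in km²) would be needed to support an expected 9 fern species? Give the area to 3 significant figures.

57.8 km²

z = ln(14/7) / ln(425/18.6) = 0.6931 / 3.1289 = 0.2215
c = 7 / 18.6^0.2215 = 7 / 1.911 = 3.663
A = (9/3.663)^(1/0.2215) ⇒ ln A = ln(2.457)/0.2215 = 4.0576
A = e^4.0576 ≈ 57.84 km²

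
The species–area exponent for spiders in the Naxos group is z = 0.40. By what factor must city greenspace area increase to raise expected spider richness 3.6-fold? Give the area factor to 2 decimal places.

24.59

(A₂/A₁)^0.4 = 3.6, so A₂/A₁ = 3.6^(1/0.4) = 3.6^2.5
ln(A₂/A₁) = ln 3.6 / 0.4 = 1.2809 / 0.4 = 3.2023
A₂/A₁ = e^3.2023 ≈ 24.59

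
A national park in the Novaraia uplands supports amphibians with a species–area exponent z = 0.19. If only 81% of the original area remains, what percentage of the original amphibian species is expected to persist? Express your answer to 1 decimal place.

96.1%

S_new/S_old = (A_new/A_old)^z = 0.81^0.19
= exp(0.19 × ln 0.81) = exp(0.19 × -0.2107) = exp(-0.0400) ≈ 0.9608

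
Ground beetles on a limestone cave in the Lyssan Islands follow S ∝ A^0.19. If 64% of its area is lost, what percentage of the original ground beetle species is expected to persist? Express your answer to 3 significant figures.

S_new/S_old = (A_new/A_old)^z = 0.36^0.19
= exp(0.19 × ln 0.36) = exp(0.19 × -1.0217) = exp(-0.1941) ≈ 0.8236

82.4%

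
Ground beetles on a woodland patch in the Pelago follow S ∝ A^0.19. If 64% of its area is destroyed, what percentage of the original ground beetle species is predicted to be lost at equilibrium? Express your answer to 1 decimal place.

17.6%

S_new/S_old = (A_new/A_old)^z = 0.36^0.19
= exp(0.19 × ln 0.36) = exp(0.19 × -1.0217) = exp(-0.1941) ≈ 0.8236
Fraction lost = 1 − 0.8236 = 0.1764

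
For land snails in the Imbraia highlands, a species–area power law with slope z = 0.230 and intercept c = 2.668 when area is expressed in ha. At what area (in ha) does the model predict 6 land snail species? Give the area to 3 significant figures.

6 = 2.668 × A^0.23  ⇒  A^0.23 = 6/2.668 = 2.249
ln A = ln(2.249) / 0.23 = 0.8104 / 0.23 = 3.5236
A = e^3.5236 ≈ 33.91 ha

33.9 ha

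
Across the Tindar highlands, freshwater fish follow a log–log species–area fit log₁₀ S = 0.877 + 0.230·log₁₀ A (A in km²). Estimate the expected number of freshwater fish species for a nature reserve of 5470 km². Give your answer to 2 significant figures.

55

S = 7.534 × 5470^0.23
ln S = ln 7.534 + 0.23 × ln 5470 = 2.0194 + 0.23 × 8.6070 = 3.9990
S = e^3.9990 ≈ 54.54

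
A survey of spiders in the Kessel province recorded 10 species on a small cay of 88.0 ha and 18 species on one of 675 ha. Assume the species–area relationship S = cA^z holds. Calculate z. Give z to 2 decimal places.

Taking logs: ln S = ln c + z ln A, so z = (ln S₂ − ln S₁)/(ln A₂ − ln A₁).
z = ln(18/10) / ln(675/88) = ln(1.8) / ln(7.67) = 0.5878 / 2.0374 = 0.2885

0.29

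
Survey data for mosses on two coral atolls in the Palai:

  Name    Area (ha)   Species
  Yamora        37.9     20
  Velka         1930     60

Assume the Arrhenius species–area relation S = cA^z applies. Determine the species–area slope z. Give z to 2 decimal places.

Taking logs: ln S = ln c + z ln A, so z = (ln S₂ − ln S₁)/(ln A₂ − ln A₁).
z = ln(60/20) / ln(1930/37.9) = ln(3) / ln(50.92) = 1.0986 / 3.9303 = 0.2795

0.28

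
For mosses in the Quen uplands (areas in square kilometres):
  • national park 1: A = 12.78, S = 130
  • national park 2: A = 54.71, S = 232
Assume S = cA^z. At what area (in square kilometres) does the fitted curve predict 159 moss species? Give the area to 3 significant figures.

21.2 square kilometres

z = ln(232/130) / ln(54.71/12.78) = 0.5792 / 1.4542 = 0.3983
c = 130 / 12.78^0.3983 = 130 / 2.759 = 47.12
A = (159/47.12)^(1/0.3983) ⇒ ln A = ln(3.374)/0.3983 = 3.0534
A = e^3.0534 ≈ 21.19 square kilometres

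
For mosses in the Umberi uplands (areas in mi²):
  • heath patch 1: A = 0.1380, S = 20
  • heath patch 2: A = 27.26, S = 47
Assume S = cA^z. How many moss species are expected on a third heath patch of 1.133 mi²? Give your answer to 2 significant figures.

z = ln(47/20) / ln(27.26/0.138) = 0.8544 / 5.2859 = 0.1616
c = 20 / 0.138^0.1616 = 20 / 0.7261 = 27.55
S₃ = 27.55 × 1.133^0.1616 = 27.55 × 1.02 ≈ 28.11

28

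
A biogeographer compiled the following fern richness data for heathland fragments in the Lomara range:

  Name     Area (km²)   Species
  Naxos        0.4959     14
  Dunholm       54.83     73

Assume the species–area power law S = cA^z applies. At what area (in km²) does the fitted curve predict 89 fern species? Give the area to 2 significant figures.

96 km²

z = ln(73/14) / ln(54.83/0.4959) = 1.6514 / 4.7056 = 0.3509
c = 14 / 0.4959^0.3509 = 14 / 0.7818 = 17.91
A = (89/17.91)^(1/0.3509) ⇒ ln A = ln(4.97)/0.3509 = 4.5689
A = e^4.5689 ≈ 96.44 km²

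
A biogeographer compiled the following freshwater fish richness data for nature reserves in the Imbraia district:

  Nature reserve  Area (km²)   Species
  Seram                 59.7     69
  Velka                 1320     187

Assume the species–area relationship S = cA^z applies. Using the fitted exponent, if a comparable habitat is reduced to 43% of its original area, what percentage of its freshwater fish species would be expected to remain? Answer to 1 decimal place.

z = ln(187/69) / ln(1320/59.7) = 0.9970 / 3.0961 = 0.3220
S_new/S_old = (A_new/A_old)^z = 0.43^0.3220 = exp(0.3220 × -0.8440) = 0.762

76.2%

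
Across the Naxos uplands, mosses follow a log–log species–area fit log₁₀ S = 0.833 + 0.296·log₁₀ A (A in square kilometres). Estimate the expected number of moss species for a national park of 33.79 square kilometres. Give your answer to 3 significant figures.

19.3

S = 6.808 × 33.79^0.296
ln S = ln 6.808 + 0.296 × ln 33.79 = 1.9181 + 0.296 × 3.5202 = 2.9600
S = e^2.9600 ≈ 19.3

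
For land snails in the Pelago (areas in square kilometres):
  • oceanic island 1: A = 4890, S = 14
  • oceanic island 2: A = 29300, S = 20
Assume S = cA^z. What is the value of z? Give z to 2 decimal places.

0.20

Taking logs: ln S = ln c + z ln A, so z = (ln S₂ − ln S₁)/(ln A₂ − ln A₁).
z = ln(20/14) / ln(29300/4890) = ln(1.429) / ln(5.992) = 0.3567 / 1.7904 = 0.1992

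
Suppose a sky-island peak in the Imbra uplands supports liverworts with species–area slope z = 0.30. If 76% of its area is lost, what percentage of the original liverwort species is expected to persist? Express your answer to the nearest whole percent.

65%

S_new/S_old = (A_new/A_old)^z = 0.24^0.3
= exp(0.3 × ln 0.24) = exp(0.3 × -1.4271) = exp(-0.4281) ≈ 0.6517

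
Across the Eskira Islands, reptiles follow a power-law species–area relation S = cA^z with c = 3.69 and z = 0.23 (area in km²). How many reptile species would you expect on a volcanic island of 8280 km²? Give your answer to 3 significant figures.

S = 3.69 × 8280^0.23
ln S = ln 3.69 + 0.23 × ln 8280 = 1.3056 + 0.23 × 9.0216 = 3.3806
S = e^3.3806 ≈ 29.39

29.4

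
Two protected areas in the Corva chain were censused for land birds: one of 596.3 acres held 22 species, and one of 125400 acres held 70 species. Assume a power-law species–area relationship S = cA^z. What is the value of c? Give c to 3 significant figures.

5.52

z = ln(S₂/S₁) / ln(A₂/A₁) = ln(70/22) / ln(125400/596.3) = 1.1575 / 5.3485 = 0.2164
c = S₁ / A₁^z = 22 / 596.3^0.2164 = 22 / 3.987 = 5.518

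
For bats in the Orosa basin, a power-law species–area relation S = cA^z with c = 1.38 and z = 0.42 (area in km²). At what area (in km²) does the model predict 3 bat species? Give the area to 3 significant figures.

6.35 km²

3 = 1.38 × A^0.42  ⇒  A^0.42 = 3/1.38 = 2.174
ln A = ln(2.174) / 0.42 = 0.7765 / 0.42 = 1.8489
A = e^1.8489 ≈ 6.353 km²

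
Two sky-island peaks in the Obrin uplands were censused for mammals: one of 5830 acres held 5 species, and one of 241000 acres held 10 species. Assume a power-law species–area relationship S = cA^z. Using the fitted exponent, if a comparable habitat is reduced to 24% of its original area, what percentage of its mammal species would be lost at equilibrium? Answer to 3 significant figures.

23.3%

z = ln(10/5) / ln(241000/5830) = 0.6931 / 3.7218 = 0.1862
S_new/S_old = (A_new/A_old)^z = 0.24^0.1862 = exp(0.1862 × -1.4271) = 0.7666
Fraction lost = 1 − 0.7666 = 0.2334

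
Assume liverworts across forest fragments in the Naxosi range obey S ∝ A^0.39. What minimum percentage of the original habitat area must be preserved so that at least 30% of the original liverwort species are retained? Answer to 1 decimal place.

4.6%

Need (A_new/A_old)^0.39 = 0.3, so A_new/A_old = 0.3^(1/0.39) = 0.3^2.564
ln(A_new/A_old) = ln 0.3 / 0.39 = -1.2040 / 0.39 = -3.0871
A_new/A_old = e^-3.0871 ≈ 0.04563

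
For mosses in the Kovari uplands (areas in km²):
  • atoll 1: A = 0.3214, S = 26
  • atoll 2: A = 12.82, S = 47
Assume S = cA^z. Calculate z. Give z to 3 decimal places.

Taking logs: ln S = ln c + z ln A, so z = (ln S₂ − ln S₁)/(ln A₂ − ln A₁).
z = ln(47/26) / ln(12.82/0.3214) = ln(1.808) / ln(39.89) = 0.5921 / 3.6861 = 0.1606

0.161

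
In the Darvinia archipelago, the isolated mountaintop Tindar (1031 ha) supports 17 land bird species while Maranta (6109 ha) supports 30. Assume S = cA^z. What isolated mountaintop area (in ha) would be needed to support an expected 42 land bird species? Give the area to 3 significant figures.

17500 ha

z = ln(30/17) / ln(6109/1031) = 0.5680 / 1.7792 = 0.3192
c = 17 / 1031^0.3192 = 17 / 9.161 = 1.856
A = (42/1.856)^(1/0.3192) ⇒ ln A = ln(22.63)/0.3192 = 9.7715
A = e^9.7715 ≈ 17528 ha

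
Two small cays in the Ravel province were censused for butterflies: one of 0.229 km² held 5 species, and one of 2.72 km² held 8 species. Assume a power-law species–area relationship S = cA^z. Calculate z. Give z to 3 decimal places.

Taking logs: ln S = ln c + z ln A, so z = (ln S₂ − ln S₁)/(ln A₂ − ln A₁).
z = ln(8/5) / ln(2.72/0.229) = ln(1.6) / ln(11.88) = 0.4700 / 2.4747 = 0.1899

0.190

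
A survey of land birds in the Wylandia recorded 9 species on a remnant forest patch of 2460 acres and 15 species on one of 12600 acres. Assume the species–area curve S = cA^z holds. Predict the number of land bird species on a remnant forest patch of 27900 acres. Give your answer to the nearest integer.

19

z = ln(15/9) / ln(12600/2460) = 0.5108 / 1.6335 = 0.3127
c = 9 / 2460^0.3127 = 9 / 11.49 = 0.7832
S₃ = 0.7832 × 27900^0.3127 = 0.7832 × 24.56 ≈ 19.23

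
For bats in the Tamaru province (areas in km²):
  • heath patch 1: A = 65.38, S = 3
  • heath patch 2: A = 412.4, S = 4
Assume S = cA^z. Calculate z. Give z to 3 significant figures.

Taking logs: ln S = ln c + z ln A, so z = (ln S₂ − ln S₁)/(ln A₂ − ln A₁).
z = ln(4/3) / ln(412.4/65.38) = ln(1.333) / ln(6.308) = 0.2877 / 1.8418 = 0.1562

0.156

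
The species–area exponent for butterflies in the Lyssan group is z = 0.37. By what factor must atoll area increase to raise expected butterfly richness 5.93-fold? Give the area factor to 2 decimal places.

(A₂/A₁)^0.37 = 5.93, so A₂/A₁ = 5.93^(1/0.37) = 5.93^2.703
ln(A₂/A₁) = ln 5.93 / 0.37 = 1.7800 / 0.37 = 4.8109
A₂/A₁ = e^4.8109 ≈ 122.8

122.84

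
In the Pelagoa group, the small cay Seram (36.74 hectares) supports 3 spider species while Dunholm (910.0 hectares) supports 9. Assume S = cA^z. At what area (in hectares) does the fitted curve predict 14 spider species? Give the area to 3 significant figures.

3310 hectares

z = ln(9/3) / ln(910/36.74) = 1.0986 / 3.2096 = 0.3423
c = 3 / 36.74^0.3423 = 3 / 3.433 = 0.8737
A = (14/0.8737)^(1/0.3423) ⇒ ln A = ln(16.02)/0.3423 = 8.1043
A = e^8.1043 ≈ 3309 hectares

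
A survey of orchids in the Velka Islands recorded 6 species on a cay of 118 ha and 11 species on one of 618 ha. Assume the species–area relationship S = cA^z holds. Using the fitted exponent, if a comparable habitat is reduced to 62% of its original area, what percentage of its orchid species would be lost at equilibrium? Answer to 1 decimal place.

z = ln(11/6) / ln(618/118) = 0.6061 / 1.6558 = 0.3661
S_new/S_old = (A_new/A_old)^z = 0.62^0.3661 = exp(0.3661 × -0.4780) = 0.8395
Fraction lost = 1 − 0.8395 = 0.1605

16.1%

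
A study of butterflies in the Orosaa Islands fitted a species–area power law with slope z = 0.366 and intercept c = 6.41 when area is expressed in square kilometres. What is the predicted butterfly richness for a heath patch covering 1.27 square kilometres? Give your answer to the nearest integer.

S = 6.41 × 1.27^0.366 = 6.41 × 1.091 ≈ 6.996

7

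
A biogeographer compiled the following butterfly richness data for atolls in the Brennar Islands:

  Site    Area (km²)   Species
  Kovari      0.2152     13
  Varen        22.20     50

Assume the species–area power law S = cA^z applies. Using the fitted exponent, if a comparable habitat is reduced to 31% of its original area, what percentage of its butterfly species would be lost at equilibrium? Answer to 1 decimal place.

28.8%

z = ln(50/13) / ln(22.2/0.2152) = 1.3471 / 4.6363 = 0.2906
S_new/S_old = (A_new/A_old)^z = 0.31^0.2906 = exp(0.2906 × -1.1712) = 0.7116
Fraction lost = 1 − 0.7116 = 0.2884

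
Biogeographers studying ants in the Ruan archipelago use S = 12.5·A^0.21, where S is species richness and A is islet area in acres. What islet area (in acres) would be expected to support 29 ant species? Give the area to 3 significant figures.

55.0 acres

29 = 12.5 × A^0.21  ⇒  A^0.21 = 29/12.5 = 2.32
ln A = ln(2.32) / 0.21 = 0.8416 / 0.21 = 4.0075
A = e^4.0075 ≈ 55.01 acres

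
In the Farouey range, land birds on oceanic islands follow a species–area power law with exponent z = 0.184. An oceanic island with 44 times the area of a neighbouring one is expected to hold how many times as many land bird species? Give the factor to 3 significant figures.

2.01

S₂/S₁ = (A₂/A₁)^z = 44^0.184
ln(S₂/S₁) = 0.184 × ln 44 = 0.184 × 3.7842 = 0.6963
S₂/S₁ = e^0.6963 ≈ 2.006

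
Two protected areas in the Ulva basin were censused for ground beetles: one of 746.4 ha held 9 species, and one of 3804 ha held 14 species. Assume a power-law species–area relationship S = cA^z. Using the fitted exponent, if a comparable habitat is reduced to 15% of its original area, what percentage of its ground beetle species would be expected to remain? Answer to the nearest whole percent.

z = ln(14/9) / ln(3804/746.4) = 0.4418 / 1.6285 = 0.2713
S_new/S_old = (A_new/A_old)^z = 0.15^0.2713 = exp(0.2713 × -1.8971) = 0.5977

60%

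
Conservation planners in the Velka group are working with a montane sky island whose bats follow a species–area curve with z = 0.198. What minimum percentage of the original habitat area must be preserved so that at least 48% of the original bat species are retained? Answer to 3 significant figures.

2.46%

Need (A_new/A_old)^0.198 = 0.48, so A_new/A_old = 0.48^(1/0.198) = 0.48^5.051
ln(A_new/A_old) = ln 0.48 / 0.198 = -0.7340 / 0.198 = -3.7069
A_new/A_old = e^-3.7069 ≈ 0.02455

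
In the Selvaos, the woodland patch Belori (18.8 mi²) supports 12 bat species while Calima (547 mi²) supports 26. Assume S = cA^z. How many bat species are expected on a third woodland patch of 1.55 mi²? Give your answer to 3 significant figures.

6.77

z = ln(26/12) / ln(547/18.8) = 0.7732 / 3.3706 = 0.2294
c = 12 / 18.8^0.2294 = 12 / 1.96 = 6.122
S₃ = 6.122 × 1.55^0.2294 = 6.122 × 1.106 ≈ 6.77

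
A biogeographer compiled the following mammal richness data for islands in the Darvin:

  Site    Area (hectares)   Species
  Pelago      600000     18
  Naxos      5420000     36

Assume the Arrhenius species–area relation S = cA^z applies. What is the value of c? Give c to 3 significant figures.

z = ln(S₂/S₁) / ln(A₂/A₁) = ln(36/18) / ln(5420000/600000) = 0.6931 / 2.2009 = 0.3149
c = S₁ / A₁^z = 18 / 600000^0.3149 = 18 / 66.03 = 0.2726

0.273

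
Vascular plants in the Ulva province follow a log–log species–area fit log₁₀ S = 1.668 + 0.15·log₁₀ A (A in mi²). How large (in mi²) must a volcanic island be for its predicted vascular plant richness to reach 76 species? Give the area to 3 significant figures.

76 = 46.56 × A^0.15  ⇒  A^0.15 = 76/46.56 = 1.632
ln A = ln(1.632) / 0.15 = 0.4900 / 0.15 = 3.2668
A = e^3.2668 ≈ 26.23 mi²

26.2 mi²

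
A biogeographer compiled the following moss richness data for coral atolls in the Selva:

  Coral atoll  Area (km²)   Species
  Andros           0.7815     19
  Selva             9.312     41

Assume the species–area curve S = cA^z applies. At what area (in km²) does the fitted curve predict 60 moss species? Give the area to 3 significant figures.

31.8 km²

z = ln(41/19) / ln(9.312/0.7815) = 0.7691 / 2.4778 = 0.3104
c = 19 / 0.7815^0.3104 = 19 / 0.9263 = 20.51
A = (60/20.51)^(1/0.3104) ⇒ ln A = ln(2.925)/0.3104 = 3.4580
A = e^3.4580 ≈ 31.75 km²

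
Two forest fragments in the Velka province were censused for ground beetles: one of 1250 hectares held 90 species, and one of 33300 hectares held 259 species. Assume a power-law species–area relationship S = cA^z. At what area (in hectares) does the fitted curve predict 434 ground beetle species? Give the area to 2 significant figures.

170000 hectares

z = ln(259/90) / ln(33300/1250) = 1.0570 / 3.2824 = 0.3220
c = 90 / 1250^0.3220 = 90 / 9.938 = 9.057
A = (434/9.057)^(1/0.3220) ⇒ ln A = ln(47.92)/0.3220 = 12.0163
A = e^12.0163 ≈ 165437 hectares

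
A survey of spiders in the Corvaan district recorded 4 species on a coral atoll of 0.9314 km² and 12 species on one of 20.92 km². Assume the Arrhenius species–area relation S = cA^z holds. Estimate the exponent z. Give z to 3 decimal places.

Taking logs: ln S = ln c + z ln A, so z = (ln S₂ − ln S₁)/(ln A₂ − ln A₁).
z = ln(12/4) / ln(20.92/0.9314) = ln(3) / ln(22.46) = 1.0986 / 3.1118 = 0.3531

0.353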